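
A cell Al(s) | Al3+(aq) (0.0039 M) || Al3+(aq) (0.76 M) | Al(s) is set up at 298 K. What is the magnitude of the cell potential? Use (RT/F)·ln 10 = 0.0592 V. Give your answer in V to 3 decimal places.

For a concentration cell E°cell = 0, since both electrodes use the same couple.
The compartment with the higher Al3+(aq) concentration (0.76 M) acts as the cathode; ions are reduced there and produced at the dilute (0.0039 M) anode.
With n = 3, Ecell = −(0.0592/3)·log([dilute]/[conc]) = −(0.0592/3)·log(0.0039/0.76) = +0.045 V.

0.045 V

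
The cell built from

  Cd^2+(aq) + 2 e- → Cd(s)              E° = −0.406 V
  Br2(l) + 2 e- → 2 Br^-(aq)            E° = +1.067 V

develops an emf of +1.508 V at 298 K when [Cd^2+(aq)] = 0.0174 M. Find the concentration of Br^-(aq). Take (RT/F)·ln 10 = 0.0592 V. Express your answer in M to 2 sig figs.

1.9 M

The Br₂/Br⁻ couple has the larger reduction potential, so it is the cathode: E°cell = +1.067 − (−0.406) = +1.473 V and n = 2.
Rearranging E = E° − (0.0592/n)·log Q gives log Q = 2(+1.473 − (+1.508))/0.0592 = −1.182.
The balanced reaction is Br2(l) + Cd(s) → 2 Br^-(aq) + Cd^2+(aq), so Q = [Br^-(aq)]^2·[Cd^2+(aq)].
Substituting the known concentrations and solving, log [Br^-(aq)] = 0.289 and [Br^-(aq)] = 1.9 M.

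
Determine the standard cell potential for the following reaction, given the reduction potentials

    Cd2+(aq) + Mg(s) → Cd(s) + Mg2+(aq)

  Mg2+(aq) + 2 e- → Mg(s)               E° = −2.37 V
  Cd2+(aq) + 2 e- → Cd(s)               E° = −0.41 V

In the reaction as written, Cd2+(aq) is reduced (cathode) and Mg2+(aq) is produced by oxidation at the anode.
E°cell = E°(cathode) − E°(anode) = −0.41 − (−2.37) = +1.96 V.

+1.96 V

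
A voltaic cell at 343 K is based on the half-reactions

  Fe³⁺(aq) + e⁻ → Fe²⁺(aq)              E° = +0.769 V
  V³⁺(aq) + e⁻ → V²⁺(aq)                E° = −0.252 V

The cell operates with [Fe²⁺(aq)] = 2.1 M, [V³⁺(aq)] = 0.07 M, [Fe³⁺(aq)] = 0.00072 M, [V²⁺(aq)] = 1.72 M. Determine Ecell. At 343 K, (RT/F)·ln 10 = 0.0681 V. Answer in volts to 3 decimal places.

Since E°(Fe³⁺/Fe²⁺) > E°(V³⁺/V²⁺), Fe³⁺/Fe²⁺ serves as the cathode.
The standard potential is +0.769 − (−0.252) = +1.021 V and the balanced reaction transfers n = 1 electron.
For the overall reaction Fe³⁺(aq) + V²⁺(aq) → Fe²⁺(aq) + V³⁺(aq), Q = ([Fe²⁺(aq)]·[V³⁺(aq)]) / ([Fe³⁺(aq)]·[V²⁺(aq)]) = 119, giving log Q = 2.074.
By the Nernst equation, E = +1.021 − (0.0681/1)·(2.074) = +0.880 V.

+0.880 V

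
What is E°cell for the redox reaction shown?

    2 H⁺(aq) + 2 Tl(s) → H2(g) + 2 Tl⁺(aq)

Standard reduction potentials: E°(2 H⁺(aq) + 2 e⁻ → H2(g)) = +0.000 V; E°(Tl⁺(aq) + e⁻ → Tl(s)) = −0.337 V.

+0.337 V

H⁺(aq) gains electrons, so the 2H⁺/H₂ couple is the cathode; the Tl⁺/Tl couple is the anode.
E°cell = E°(cathode) − E°(anode) = +0.000 − (−0.337) = +0.337 V.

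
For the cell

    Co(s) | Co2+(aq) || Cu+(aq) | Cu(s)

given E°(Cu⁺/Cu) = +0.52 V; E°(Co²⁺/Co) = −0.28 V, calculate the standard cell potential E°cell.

By convention the left-hand electrode in cell notation is the anode (oxidation) and the right-hand electrode is the cathode (reduction).
E°cell = E°(right) − E°(left) = +0.52 − (−0.28) = +0.80 V.

+0.80 V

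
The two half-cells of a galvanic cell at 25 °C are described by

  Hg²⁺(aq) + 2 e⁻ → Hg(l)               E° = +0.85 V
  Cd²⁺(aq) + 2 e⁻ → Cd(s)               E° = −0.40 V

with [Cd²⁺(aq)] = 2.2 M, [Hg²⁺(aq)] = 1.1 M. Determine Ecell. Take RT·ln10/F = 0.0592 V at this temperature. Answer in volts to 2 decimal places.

Hg²⁺/Hg is reduced (cathode, E° = +0.85 V) and Cd²⁺/Cd is oxidized (anode).
E°cell = E°cat − E°an = +0.85 − (−0.40) = +1.25 V; n = 2.
Balancing gives Hg²⁺(aq) + Cd(s) → Hg(l) + Cd²⁺(aq); hence Q = [Cd²⁺(aq)] / [Hg²⁺(aq)] = 2 (log Q = 0.301).
By the Nernst equation, E = +1.25 − (0.0592/2)·(0.301) = +1.24 V.

+1.24 V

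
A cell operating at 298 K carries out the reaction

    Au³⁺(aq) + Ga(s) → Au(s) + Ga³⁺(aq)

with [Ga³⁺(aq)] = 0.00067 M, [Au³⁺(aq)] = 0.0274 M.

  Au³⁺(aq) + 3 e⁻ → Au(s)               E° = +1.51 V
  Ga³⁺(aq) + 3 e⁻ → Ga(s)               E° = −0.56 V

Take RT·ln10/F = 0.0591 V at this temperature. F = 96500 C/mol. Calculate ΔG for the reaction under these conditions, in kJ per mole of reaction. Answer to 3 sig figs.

E°cell = +1.51 − (−0.56) = +2.07 V; the balanced reaction transfers n = 3 electrons.
The reaction quotient is [Ga³⁺(aq)] / [Au³⁺(aq)] = 0.0245; by Nernst, E = +2.07 − (0.0591/3)(−1.612) = +2.1018 V.
Finally ΔG = −nFE = −(3)(96500 C/mol)(+2.1018 V) = −608 kJ/mol.

−608 kJ/mol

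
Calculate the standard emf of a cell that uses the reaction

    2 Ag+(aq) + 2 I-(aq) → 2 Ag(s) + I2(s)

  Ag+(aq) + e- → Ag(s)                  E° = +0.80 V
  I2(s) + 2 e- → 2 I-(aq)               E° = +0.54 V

In the reaction as written, Ag+(aq) is reduced (cathode) and I2(s) is produced by oxidation at the anode.
E°cell = E°(cathode) − E°(anode) = +0.80 − (+0.54) = +0.26 V.

+0.26 V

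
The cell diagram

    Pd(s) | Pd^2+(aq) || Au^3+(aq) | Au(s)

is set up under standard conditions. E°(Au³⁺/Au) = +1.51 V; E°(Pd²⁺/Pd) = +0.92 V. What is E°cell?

+0.59 V

By convention the left-hand electrode in cell notation is the anode (oxidation) and the right-hand electrode is the cathode (reduction).
E°cell = E°(right) − E°(left) = +1.51 − (+0.92) = +0.59 V.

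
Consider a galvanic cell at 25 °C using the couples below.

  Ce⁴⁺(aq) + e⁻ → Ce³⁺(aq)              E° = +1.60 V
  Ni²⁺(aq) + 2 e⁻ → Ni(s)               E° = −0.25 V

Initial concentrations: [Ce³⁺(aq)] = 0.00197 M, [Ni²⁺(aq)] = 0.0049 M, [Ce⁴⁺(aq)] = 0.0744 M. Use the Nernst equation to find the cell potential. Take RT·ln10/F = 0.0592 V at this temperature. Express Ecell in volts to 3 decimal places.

Ce⁴⁺/Ce³⁺ is reduced (cathode, E° = +1.60 V) and Ni²⁺/Ni is oxidized (anode).
E°cell = E°cat − E°an = +1.60 − (−0.25) = +1.85 V; n = 2.
The balanced reaction is 2 Ce⁴⁺(aq) + Ni(s) → 2 Ce³⁺(aq) + Ni²⁺(aq), so Q = ([Ce³⁺(aq)]^2·[Ni²⁺(aq)]) / [Ce⁴⁺(aq)]^2 = 3.44×10^−6 and log Q = −5.464.
Applying E = E° − (RT ln10/nF)·log Q gives +1.85 − (0.0592/2)(−5.464) = +2.012 V.

+2.012 V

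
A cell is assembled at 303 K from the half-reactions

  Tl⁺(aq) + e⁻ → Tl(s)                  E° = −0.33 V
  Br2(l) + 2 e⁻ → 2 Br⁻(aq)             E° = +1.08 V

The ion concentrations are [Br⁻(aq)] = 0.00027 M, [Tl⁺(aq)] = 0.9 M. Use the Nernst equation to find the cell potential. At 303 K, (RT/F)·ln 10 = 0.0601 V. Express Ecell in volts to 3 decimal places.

Since E°(Br₂/Br⁻) > E°(Tl⁺/Tl), Br₂/Br⁻ serves as the cathode.
E°cell = +1.08 − (−0.33) = +1.41 V, with n = 2 electrons transferred.
Balancing gives Br2(l) + 2 Tl(s) → 2 Br⁻(aq) + 2 Tl⁺(aq); hence Q = [Br⁻(aq)]^2·[Tl⁺(aq)]^2 = 5.9×10^−8 (log Q = −7.229).
E = E° − (0.0601/n)·log Q = +1.41 − (0.0601/2)(−7.229) = +1.627 V.

+1.627 V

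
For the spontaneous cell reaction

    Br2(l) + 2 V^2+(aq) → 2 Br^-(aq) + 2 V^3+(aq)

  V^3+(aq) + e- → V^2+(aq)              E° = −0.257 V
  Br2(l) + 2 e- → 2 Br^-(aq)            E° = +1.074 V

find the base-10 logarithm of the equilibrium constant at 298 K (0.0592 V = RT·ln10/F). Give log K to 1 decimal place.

The Br₂/Br⁻ couple is reduced (cathode); E°cell = +1.074 − (−0.257) = +1.331 V with n = 2.
At equilibrium E = 0, so log K = nE°cell / 0.0592 = (2)(+1.331) / 0.0592 = 45.0.

log K = 45.0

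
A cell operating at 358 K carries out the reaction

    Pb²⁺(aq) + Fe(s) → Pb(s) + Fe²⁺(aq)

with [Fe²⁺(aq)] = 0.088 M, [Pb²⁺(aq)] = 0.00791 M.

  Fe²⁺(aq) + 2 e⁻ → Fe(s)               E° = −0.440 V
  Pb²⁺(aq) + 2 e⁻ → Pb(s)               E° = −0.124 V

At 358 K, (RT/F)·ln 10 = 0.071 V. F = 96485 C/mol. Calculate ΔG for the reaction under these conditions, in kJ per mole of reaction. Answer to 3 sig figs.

−53.8 kJ/mol

With Pb²⁺/Pb reduced at the cathode, E°cell = −0.124 − (−0.440) = +0.316 V and n = 2.
Here Q = [Fe²⁺(aq)] / [Pb²⁺(aq)] = 11.1 (log Q = 1.046), giving E = +0.316 − (0.071/2)·(1.046) = +0.2789 V.
Then ΔG = −nFE = −2 × 96485 × +0.2789 J/mol = −53.8 kJ/mol.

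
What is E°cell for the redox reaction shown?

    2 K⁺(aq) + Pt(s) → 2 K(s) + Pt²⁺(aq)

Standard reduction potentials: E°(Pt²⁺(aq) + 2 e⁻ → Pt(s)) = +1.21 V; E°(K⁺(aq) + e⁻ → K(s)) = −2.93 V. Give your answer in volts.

−4.14 V

K⁺(aq) gains electrons, so the K⁺/K couple is the cathode; the Pt²⁺/Pt couple is the anode.
E°cell = E°(cathode) − E°(anode) = −2.93 − (+1.21) = −4.14 V.
The negative E°cell means the reaction is non-spontaneous in the direction written.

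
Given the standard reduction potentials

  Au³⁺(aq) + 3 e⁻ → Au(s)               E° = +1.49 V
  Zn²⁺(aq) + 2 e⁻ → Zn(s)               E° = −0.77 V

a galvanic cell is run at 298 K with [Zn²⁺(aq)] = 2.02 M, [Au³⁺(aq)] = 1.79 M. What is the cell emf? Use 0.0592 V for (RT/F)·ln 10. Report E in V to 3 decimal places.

Since E°(Au³⁺/Au) > E°(Zn²⁺/Zn), Au³⁺/Au serves as the cathode.
The standard potential is +1.49 − (−0.77) = +2.26 V and the balanced reaction transfers n = 6 electrons.
Balancing gives 2 Au³⁺(aq) + 3 Zn(s) → 2 Au(s) + 3 Zn²⁺(aq); hence Q = [Zn²⁺(aq)]^3 / [Au³⁺(aq)]^2 = 2.57 (log Q = 0.410).
By the Nernst equation, E = +2.26 − (0.0592/6)·(0.410) = +2.256 V.

+2.256 V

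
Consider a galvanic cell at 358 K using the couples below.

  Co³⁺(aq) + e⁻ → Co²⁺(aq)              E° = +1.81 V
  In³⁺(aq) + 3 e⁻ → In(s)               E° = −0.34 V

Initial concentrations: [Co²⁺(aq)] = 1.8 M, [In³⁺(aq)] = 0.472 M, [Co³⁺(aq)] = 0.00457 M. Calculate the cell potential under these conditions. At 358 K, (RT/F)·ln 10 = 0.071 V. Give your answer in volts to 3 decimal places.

+1.973 V

The Co³⁺/Co²⁺ couple has the more positive E°, so it is the cathode; In³⁺/In is the anode.
E°cell = +1.81 − (−0.34) = +2.15 V, with n = 3 electrons transferred.
Balancing gives 3 Co³⁺(aq) + In(s) → 3 Co²⁺(aq) + In³⁺(aq); hence Q = ([Co²⁺(aq)]^3·[In³⁺(aq)]) / [Co³⁺(aq)]^3 = 2.88×10^7 (log Q = 7.460).
By the Nernst equation, E = +2.15 − (0.071/3)·(7.460) = +1.973 V.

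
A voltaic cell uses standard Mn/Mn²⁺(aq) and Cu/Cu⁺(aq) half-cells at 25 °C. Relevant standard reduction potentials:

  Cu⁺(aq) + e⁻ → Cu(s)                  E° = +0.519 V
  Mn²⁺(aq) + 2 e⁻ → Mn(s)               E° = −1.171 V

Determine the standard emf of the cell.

+1.690 V

The Cu⁺/Cu couple has the higher E°, so Cu ion is reduced (cathode) and Mn is oxidized (anode).
E°cell = E°(cathode) − E°(anode) = +0.519 − (−1.171) = +1.690 V.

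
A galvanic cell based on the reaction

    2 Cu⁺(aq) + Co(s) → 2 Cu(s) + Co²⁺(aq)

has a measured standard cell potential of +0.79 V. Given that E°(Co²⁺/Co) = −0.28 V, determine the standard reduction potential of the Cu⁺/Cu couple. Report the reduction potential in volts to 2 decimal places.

In the reaction as written the Cu⁺/Cu couple is reduced (cathode) and Co²⁺/Co is oxidized (anode), so E°cell = E°(Cu⁺/Cu) − E°(Co²⁺/Co).
E°(Cu⁺/Cu) = E°cell + E°(anode) = +0.79 + (−0.28) = +0.51 V.

+0.51 V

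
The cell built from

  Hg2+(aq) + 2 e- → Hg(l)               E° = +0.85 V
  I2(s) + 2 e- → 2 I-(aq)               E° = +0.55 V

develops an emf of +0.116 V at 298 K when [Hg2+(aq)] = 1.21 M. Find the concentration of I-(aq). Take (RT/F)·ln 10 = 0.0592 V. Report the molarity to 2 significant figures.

Hg²⁺/Hg is the cathode (higher E°); E°cell = +0.85 − (+0.55) = +0.30 V with n = 2.
From the Nernst equation, log Q = n(E° − E)/0.0592 = 2·(+0.30 − (+0.116))/0.0592 = 6.216.
The balanced reaction is Hg2+(aq) + 2 I-(aq) → Hg(l) + I2(s), so Q = 1 / ([Hg2+(aq)]·[I-(aq)]^2).
Solving for the unknown gives log [I-(aq)] = −3.149, so [I-(aq)] ≈ 0.00071 M.

0.00071 M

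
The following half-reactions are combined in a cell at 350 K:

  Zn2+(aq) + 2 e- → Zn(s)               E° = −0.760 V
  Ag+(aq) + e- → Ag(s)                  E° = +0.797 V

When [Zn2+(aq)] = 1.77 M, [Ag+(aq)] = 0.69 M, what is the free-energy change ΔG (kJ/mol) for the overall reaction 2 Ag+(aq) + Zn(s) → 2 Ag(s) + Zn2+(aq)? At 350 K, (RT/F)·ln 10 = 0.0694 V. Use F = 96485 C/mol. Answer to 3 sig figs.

−297 kJ/mol

The standard cell potential is +0.797 − (−0.760) = +1.557 V, with n = 2 electrons in the balanced equation.
Here Q = [Zn2+(aq)] / [Ag+(aq)]^2 = 3.72 (log Q = 0.570), giving E = +1.557 − (0.0694/2)·(0.570) = +1.5372 V.
ΔG = −nFE = −(2)(96485)(+1.5372) J/mol = −297 kJ/mol.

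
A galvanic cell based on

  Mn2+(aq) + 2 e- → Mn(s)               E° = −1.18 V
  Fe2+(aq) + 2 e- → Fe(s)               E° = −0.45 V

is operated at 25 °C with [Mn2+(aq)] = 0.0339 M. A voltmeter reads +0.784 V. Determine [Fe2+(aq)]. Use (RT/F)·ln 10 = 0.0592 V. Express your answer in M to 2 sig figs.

The Fe²⁺/Fe couple has the larger reduction potential, so it is the cathode: E°cell = −0.45 − (−1.18) = +0.73 V and n = 2.
Since E = E° − (0.0592/n)·log Q, log Q = n(E° − E)/0.0592 = −1.824.
For Fe2+(aq) + Mn(s) → Fe(s) + Mn2+(aq), the reaction quotient is Q = [Mn2+(aq)] / [Fe2+(aq)].
Isolating [Fe2+(aq)] in Q = 10^{−1.824} yields log [Fe2+(aq)] = 0.354, i.e. 2.3 M.

2.3 M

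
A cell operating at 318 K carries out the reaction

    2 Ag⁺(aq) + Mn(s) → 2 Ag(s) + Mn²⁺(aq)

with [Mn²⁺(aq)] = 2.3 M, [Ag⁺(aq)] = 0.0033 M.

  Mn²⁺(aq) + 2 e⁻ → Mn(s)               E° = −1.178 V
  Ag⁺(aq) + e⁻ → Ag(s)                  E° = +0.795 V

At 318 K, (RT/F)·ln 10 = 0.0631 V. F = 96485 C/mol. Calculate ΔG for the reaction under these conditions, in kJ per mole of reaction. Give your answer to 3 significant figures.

−348 kJ/mol

With Ag⁺/Ag reduced at the cathode, E°cell = +0.795 − (−1.178) = +1.973 V and n = 2.
Q = [Mn²⁺(aq)] / [Ag⁺(aq)]^2 = 2.11×10^5, so log Q = 5.325 and E = +1.973 − (0.0631/2)(5.325) = +1.8050 V.
Then ΔG = −nFE = −2 × 96485 × +1.8050 J/mol = −348 kJ/mol.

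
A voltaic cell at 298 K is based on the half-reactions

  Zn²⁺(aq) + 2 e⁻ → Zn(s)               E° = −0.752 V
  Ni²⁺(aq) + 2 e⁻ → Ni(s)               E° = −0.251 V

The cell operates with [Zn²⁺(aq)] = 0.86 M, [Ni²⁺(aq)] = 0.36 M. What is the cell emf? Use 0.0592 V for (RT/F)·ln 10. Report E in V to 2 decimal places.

+0.49 V

The Ni²⁺/Ni couple has the more positive E°, so it is the cathode; Zn²⁺/Zn is the anode.
E°cell = E°cat − E°an = −0.251 − (−0.752) = +0.501 V; n = 2.
Balancing gives Ni²⁺(aq) + Zn(s) → Ni(s) + Zn²⁺(aq); hence Q = [Zn²⁺(aq)] / [Ni²⁺(aq)] = 2.39 (log Q = 0.378).
By the Nernst equation, E = +0.501 − (0.0592/2)·(0.378) = +0.49 V.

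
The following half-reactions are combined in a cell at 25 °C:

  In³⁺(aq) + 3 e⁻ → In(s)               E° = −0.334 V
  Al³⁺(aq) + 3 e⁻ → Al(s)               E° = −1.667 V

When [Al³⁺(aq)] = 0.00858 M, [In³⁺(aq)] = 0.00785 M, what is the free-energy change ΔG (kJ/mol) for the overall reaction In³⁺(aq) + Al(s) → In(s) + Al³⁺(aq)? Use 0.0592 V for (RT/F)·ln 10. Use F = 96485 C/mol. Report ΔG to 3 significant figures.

−386 kJ/mol

With In³⁺/In reduced at the cathode, E°cell = −0.334 − (−1.667) = +1.333 V and n = 3.
Q = [Al³⁺(aq)] / [In³⁺(aq)] = 1.09, so log Q = 0.039 and E = +1.333 − (0.0592/3)(0.039) = +1.3322 V.
ΔG = −nFE = −(3)(96485)(+1.3322) J/mol = −386 kJ/mol.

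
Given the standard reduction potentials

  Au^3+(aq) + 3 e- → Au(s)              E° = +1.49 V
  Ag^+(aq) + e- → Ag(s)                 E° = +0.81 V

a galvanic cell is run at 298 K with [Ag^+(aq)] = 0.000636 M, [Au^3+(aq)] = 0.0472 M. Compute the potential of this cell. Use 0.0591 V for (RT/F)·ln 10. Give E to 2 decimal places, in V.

The Au³⁺/Au couple has the more positive E°, so it is the cathode; Ag⁺/Ag is the anode.
E°cell = +1.49 − (+0.81) = +0.68 V, with n = 3 electrons transferred.
The balanced reaction is Au^3+(aq) + 3 Ag(s) → Au(s) + 3 Ag^+(aq), so Q = [Ag^+(aq)]^3 / [Au^3+(aq)] = 5.45×10^−9 and log Q = −8.264.
By the Nernst equation, E = +0.68 − (0.0591/3)·(−8.264) = +0.84 V.

+0.84 V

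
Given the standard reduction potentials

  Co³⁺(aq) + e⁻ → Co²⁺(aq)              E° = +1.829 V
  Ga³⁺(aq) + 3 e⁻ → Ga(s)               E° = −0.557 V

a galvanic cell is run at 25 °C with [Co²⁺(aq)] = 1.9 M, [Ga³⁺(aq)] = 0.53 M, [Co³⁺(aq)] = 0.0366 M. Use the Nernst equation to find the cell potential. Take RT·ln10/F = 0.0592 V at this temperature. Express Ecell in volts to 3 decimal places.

+2.290 V

Co³⁺/Co²⁺ is reduced (cathode, E° = +1.829 V) and Ga³⁺/Ga is oxidized (anode).
E°cell = E°cat − E°an = +1.829 − (−0.557) = +2.386 V; n = 3.
The balanced reaction is 3 Co³⁺(aq) + Ga(s) → 3 Co²⁺(aq) + Ga³⁺(aq), so Q = ([Co²⁺(aq)]^3·[Ga³⁺(aq)]) / [Co³⁺(aq)]^3 = 7.41×10^4 and log Q = 4.870.
E = E° − (0.0592/n)·log Q = +2.386 − (0.0592/3)(4.870) = +2.290 V.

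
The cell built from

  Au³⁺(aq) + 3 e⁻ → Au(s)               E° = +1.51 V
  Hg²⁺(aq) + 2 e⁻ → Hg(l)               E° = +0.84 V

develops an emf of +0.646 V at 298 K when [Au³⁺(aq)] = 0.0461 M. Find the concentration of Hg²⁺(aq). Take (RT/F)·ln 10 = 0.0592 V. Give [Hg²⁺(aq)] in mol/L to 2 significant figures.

0.83 M

With Au³⁺/Au at the cathode and Hg²⁺/Hg at the anode, E°cell = +1.51 − (+0.84) = +0.67 V (n = 6).
Rearranging E = E° − (0.0592/n)·log Q gives log Q = 6(+0.67 − (+0.646))/0.0592 = 2.432.
For 2 Au³⁺(aq) + 3 Hg(l) → 2 Au(s) + 3 Hg²⁺(aq), the reaction quotient is Q = [Hg²⁺(aq)]^3 / [Au³⁺(aq)]^2.
Isolating [Hg²⁺(aq)] in Q = 10^{2.432} yields log [Hg²⁺(aq)] = −0.080, i.e. 0.83 M.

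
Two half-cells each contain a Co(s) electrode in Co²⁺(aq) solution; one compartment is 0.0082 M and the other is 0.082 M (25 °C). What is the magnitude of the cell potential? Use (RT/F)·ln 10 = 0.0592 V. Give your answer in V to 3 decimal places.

For a concentration cell E°cell = 0, since both electrodes use the same couple.
The compartment with the higher Co²⁺(aq) concentration (0.082 M) acts as the cathode; ions are reduced there and produced at the dilute (0.0082 M) anode.
With n = 2, Ecell = −(0.0592/2)·log([dilute]/[conc]) = −(0.0592/2)·log(0.0082/0.082) = +0.030 V.

0.030 V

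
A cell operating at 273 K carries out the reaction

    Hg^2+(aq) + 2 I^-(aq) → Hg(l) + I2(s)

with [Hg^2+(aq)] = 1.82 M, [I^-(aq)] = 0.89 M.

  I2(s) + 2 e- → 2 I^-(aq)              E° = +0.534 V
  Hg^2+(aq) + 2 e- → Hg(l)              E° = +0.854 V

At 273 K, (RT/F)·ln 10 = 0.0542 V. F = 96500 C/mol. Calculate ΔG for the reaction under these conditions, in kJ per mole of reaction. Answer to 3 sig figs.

−62.6 kJ/mol

E°cell = +0.854 − (+0.534) = +0.320 V; the balanced reaction transfers n = 2 electrons.
The reaction quotient is 1 / ([Hg^2+(aq)]·[I^-(aq)]^2) = 0.694; by Nernst, E = +0.320 − (0.0542/2)(−0.159) = +0.3243 V.
Finally ΔG = −nFE = −(2)(96500 C/mol)(+0.3243 V) = −62.6 kJ/mol.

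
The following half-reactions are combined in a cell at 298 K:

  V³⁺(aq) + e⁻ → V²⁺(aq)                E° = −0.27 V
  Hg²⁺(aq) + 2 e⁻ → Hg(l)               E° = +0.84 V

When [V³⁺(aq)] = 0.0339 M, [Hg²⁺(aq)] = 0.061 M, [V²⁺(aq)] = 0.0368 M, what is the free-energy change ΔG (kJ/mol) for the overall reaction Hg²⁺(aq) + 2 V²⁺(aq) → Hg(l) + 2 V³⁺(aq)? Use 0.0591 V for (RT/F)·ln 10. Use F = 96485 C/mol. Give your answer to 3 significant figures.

E°cell = +0.84 − (−0.27) = +1.11 V; the balanced reaction transfers n = 2 electrons.
The reaction quotient is [V³⁺(aq)]^2 / ([Hg²⁺(aq)]·[V²⁺(aq)]^2) = 13.9; by Nernst, E = +1.11 − (0.0591/2)(1.143) = +1.0762 V.
Then ΔG = −nFE = −2 × 96485 × +1.0762 J/mol = −208 kJ/mol.

−208 kJ/mol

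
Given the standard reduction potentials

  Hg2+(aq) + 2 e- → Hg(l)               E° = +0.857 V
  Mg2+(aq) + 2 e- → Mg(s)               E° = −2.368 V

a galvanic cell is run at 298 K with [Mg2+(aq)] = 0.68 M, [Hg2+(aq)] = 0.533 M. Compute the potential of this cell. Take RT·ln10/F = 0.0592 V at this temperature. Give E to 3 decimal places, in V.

+3.222 V

Since E°(Hg²⁺/Hg) > E°(Mg²⁺/Mg), Hg²⁺/Hg serves as the cathode.
The standard potential is +0.857 − (−2.368) = +3.225 V and the balanced reaction transfers n = 2 electrons.
The balanced reaction is Hg2+(aq) + Mg(s) → Hg(l) + Mg2+(aq), so Q = [Mg2+(aq)] / [Hg2+(aq)] = 1.28 and log Q = 0.106.
E = E° − (0.0592/n)·log Q = +3.225 − (0.0592/2)(0.106) = +3.222 V.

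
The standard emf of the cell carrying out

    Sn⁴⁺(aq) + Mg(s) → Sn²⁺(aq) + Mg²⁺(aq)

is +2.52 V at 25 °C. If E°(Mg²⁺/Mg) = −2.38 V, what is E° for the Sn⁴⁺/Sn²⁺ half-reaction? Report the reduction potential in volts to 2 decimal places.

In the reaction as written the Sn⁴⁺/Sn²⁺ couple is reduced (cathode) and Mg²⁺/Mg is oxidized (anode), so E°cell = E°(Sn⁴⁺/Sn²⁺) − E°(Mg²⁺/Mg).
E°(Sn⁴⁺/Sn²⁺) = E°cell + E°(anode) = +2.52 + (−2.38) = +0.14 V.

+0.14 V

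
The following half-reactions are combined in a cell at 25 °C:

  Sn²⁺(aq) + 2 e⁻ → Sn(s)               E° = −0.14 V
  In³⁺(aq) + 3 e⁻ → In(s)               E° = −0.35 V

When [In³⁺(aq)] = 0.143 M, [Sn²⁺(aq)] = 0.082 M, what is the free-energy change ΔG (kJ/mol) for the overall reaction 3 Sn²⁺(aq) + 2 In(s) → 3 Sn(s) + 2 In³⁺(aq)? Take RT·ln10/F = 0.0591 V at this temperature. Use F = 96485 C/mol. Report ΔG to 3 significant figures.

The standard cell potential is −0.14 − (−0.35) = +0.21 V, with n = 6 electrons in the balanced equation.
Q = [In³⁺(aq)]^2 / [Sn²⁺(aq)]^3 = 37.1, so log Q = 1.569 and E = +0.21 − (0.0591/6)(1.569) = +0.1945 V.
Then ΔG = −nFE = −6 × 96485 × +0.1945 J/mol = −113 kJ/mol.

−113 kJ/mol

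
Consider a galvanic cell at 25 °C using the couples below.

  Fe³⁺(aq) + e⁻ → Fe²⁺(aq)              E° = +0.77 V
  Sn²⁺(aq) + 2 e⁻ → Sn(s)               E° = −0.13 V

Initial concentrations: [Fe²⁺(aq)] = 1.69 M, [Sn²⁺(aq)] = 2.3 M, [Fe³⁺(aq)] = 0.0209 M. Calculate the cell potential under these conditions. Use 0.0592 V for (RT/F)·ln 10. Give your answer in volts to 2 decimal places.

+0.78 V

The Fe³⁺/Fe²⁺ couple has the more positive E°, so it is the cathode; Sn²⁺/Sn is the anode.
E°cell = E°cat − E°an = +0.77 − (−0.13) = +0.90 V; n = 2.
For the overall reaction 2 Fe³⁺(aq) + Sn(s) → 2 Fe²⁺(aq) + Sn²⁺(aq), Q = ([Fe²⁺(aq)]^2·[Sn²⁺(aq)]) / [Fe³⁺(aq)]^2 = 1.5×10^4, giving log Q = 4.177.
By the Nernst equation, E = +0.90 − (0.0592/2)·(4.177) = +0.78 V.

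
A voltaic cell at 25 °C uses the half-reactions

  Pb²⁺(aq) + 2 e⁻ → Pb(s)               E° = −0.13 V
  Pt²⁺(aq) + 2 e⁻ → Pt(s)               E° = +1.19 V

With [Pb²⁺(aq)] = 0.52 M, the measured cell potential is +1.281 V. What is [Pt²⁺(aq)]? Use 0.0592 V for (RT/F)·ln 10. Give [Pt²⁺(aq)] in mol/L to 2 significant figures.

0.025 M

Pt²⁺/Pt is the cathode (higher E°); E°cell = +1.19 − (−0.13) = +1.32 V with n = 2.
From the Nernst equation, log Q = n(E° − E)/0.0592 = 2·(+1.32 − (+1.281))/0.0592 = 1.318.
For Pt²⁺(aq) + Pb(s) → Pt(s) + Pb²⁺(aq), the reaction quotient is Q = [Pb²⁺(aq)] / [Pt²⁺(aq)].
Isolating [Pt²⁺(aq)] in Q = 10^{1.318} yields log [Pt²⁺(aq)] = −1.602, i.e. 0.025 M.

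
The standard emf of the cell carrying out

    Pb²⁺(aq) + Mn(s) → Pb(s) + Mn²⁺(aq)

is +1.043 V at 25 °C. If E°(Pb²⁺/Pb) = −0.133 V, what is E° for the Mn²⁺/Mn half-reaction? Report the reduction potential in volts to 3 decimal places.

−1.176 V

In the reaction as written the Pb²⁺/Pb couple is reduced (cathode) and Mn²⁺/Mn is oxidized (anode), so E°cell = E°(Pb²⁺/Pb) − E°(Mn²⁺/Mn).
E°(Mn²⁺/Mn) = E°(cathode) − E°cell = −0.133 − (+1.043) = −1.176 V.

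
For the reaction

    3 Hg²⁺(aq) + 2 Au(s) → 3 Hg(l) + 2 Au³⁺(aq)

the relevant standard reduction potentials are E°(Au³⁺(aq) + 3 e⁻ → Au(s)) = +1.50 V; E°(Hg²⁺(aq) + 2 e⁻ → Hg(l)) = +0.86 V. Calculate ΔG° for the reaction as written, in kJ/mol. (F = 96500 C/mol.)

In the reaction as written Hg²⁺(aq) is reduced, so the Hg²⁺/Hg couple is the cathode and Au³⁺/Au is the anode.
E°cell = +0.86 − (+1.50) = −0.64 V; balancing electrons gives n = 6.
ΔG° = −nFE°cell = −(6)(96500)(−0.64) J/mol = +371 kJ/mol.

+371 kJ/mol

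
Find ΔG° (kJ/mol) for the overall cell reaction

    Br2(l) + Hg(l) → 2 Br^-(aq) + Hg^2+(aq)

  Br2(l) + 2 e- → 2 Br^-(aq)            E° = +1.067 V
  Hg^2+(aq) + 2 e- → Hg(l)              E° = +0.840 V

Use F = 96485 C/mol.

In the reaction as written Br2(l) is reduced, so the Br₂/Br⁻ couple is the cathode and Hg²⁺/Hg is the anode.
E°cell = +1.067 − (+0.840) = +0.227 V; balancing electrons gives n = 2.
ΔG° = −nFE°cell = −(2)(96485)(+0.227) J/mol = −43.8 kJ/mol.

−43.8 kJ/mol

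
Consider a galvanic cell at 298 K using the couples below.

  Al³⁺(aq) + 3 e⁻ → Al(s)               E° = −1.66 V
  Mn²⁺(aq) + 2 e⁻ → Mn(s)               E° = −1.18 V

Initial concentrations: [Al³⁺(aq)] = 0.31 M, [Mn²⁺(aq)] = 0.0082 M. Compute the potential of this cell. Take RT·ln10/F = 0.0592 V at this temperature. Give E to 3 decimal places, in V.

+0.428 V

Since E°(Mn²⁺/Mn) > E°(Al³⁺/Al), Mn²⁺/Mn serves as the cathode.
The standard potential is −1.18 − (−1.66) = +0.48 V and the balanced reaction transfers n = 6 electrons.
For the overall reaction 3 Mn²⁺(aq) + 2 Al(s) → 3 Mn(s) + 2 Al³⁺(aq), Q = [Al³⁺(aq)]^2 / [Mn²⁺(aq)]^3 = 1.74×10^5, giving log Q = 5.241.
E = E° − (0.0592/n)·log Q = +0.48 − (0.0592/6)(5.241) = +0.428 V.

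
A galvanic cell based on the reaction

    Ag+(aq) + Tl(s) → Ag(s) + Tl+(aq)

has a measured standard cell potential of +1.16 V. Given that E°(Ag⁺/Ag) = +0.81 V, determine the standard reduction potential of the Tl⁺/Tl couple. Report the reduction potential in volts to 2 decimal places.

In the reaction as written the Ag⁺/Ag couple is reduced (cathode) and Tl⁺/Tl is oxidized (anode), so E°cell = E°(Ag⁺/Ag) − E°(Tl⁺/Tl).
E°(Tl⁺/Tl) = E°(cathode) − E°cell = +0.81 − (+1.16) = −0.35 V.

−0.35 V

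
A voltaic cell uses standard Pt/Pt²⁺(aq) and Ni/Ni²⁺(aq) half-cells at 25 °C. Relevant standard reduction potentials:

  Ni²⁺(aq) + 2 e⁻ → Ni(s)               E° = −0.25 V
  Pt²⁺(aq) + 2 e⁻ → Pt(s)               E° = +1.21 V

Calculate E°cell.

The Pt²⁺/Pt couple has the higher E°, so Pt ion is reduced (cathode) and Ni is oxidized (anode).
E°cell = E°(cathode) − E°(anode) = +1.21 − (−0.25) = +1.46 V.

+1.46 V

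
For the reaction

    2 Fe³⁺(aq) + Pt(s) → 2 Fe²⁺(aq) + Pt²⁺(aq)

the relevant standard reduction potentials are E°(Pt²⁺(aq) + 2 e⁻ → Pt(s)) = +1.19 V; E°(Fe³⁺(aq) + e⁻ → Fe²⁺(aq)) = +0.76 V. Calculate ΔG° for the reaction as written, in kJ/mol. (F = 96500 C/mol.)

In the reaction as written Fe³⁺(aq) is reduced, so the Fe³⁺/Fe²⁺ couple is the cathode and Pt²⁺/Pt is the anode.
E°cell = +0.76 − (+1.19) = −0.43 V; balancing electrons gives n = 2.
ΔG° = −nFE°cell = −(2)(96500)(−0.43) J/mol = +83.0 kJ/mol.

+83.0 kJ/mol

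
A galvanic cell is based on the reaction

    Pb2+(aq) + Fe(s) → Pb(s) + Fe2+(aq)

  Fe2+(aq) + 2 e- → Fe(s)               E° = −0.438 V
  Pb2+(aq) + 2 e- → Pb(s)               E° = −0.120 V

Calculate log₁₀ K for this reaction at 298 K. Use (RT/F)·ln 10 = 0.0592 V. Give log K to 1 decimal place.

log K = 10.7

The Pb²⁺/Pb couple is reduced (cathode); E°cell = −0.120 − (−0.438) = +0.318 V with n = 2.
At equilibrium E = 0, so log K = nE°cell / 0.0592 = (2)(+0.318) / 0.0592 = 10.7.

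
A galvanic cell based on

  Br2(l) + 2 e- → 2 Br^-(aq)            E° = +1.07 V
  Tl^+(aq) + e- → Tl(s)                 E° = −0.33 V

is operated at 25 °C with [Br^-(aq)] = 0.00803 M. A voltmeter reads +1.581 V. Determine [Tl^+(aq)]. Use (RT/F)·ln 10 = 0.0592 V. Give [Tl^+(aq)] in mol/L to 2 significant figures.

0.11 M

The Br₂/Br⁻ couple has the larger reduction potential, so it is the cathode: E°cell = +1.07 − (−0.33) = +1.40 V and n = 2.
From the Nernst equation, log Q = n(E° − E)/0.0592 = 2·(+1.40 − (+1.581))/0.0592 = −6.115.
For Br2(l) + 2 Tl(s) → 2 Br^-(aq) + 2 Tl^+(aq), the reaction quotient is Q = [Br^-(aq)]^2·[Tl^+(aq)]^2.
Isolating [Tl^+(aq)] in Q = 10^{−6.115} yields log [Tl^+(aq)] = −0.962, i.e. 0.11 M.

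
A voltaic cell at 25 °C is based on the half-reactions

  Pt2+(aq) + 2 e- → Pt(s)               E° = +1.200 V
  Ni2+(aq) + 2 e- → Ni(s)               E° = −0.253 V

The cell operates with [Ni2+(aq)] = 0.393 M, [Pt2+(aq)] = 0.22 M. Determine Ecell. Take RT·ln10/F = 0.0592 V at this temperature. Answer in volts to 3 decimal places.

The Pt²⁺/Pt couple has the more positive E°, so it is the cathode; Ni²⁺/Ni is the anode.
E°cell = E°cat − E°an = +1.200 − (−0.253) = +1.453 V; n = 2.
For the overall reaction Pt2+(aq) + Ni(s) → Pt(s) + Ni2+(aq), Q = [Ni2+(aq)] / [Pt2+(aq)] = 1.79, giving log Q = 0.252.
By the Nernst equation, E = +1.453 − (0.0592/2)·(0.252) = +1.446 V.

+1.446 V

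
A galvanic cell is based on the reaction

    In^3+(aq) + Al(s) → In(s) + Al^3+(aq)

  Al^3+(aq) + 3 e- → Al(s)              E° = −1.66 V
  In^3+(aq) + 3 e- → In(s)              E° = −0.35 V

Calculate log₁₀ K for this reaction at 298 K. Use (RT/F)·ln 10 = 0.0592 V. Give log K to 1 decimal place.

log K = 66.4

The In³⁺/In couple is reduced (cathode); E°cell = −0.35 − (−1.66) = +1.31 V with n = 3.
At equilibrium E = 0, so log K = nE°cell / 0.0592 = (3)(+1.31) / 0.0592 = 66.4.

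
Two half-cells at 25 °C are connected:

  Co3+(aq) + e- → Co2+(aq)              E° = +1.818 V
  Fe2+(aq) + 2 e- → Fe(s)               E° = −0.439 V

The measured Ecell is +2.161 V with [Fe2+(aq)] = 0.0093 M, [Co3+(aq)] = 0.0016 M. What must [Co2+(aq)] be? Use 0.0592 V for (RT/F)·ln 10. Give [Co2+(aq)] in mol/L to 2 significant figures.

Co³⁺/Co²⁺ is the cathode (higher E°); E°cell = +1.818 − (−0.439) = +2.257 V with n = 2.
From the Nernst equation, log Q = n(E° − E)/0.0592 = 2·(+2.257 − (+2.161))/0.0592 = 3.243.
The balanced reaction is 2 Co3+(aq) + Fe(s) → 2 Co2+(aq) + Fe2+(aq), so Q = ([Co2+(aq)]^2·[Fe2+(aq)]) / [Co3+(aq)]^2.
Substituting the known concentrations and solving, log [Co2+(aq)] = −0.159 and [Co2+(aq)] = 0.69 M.

0.69 M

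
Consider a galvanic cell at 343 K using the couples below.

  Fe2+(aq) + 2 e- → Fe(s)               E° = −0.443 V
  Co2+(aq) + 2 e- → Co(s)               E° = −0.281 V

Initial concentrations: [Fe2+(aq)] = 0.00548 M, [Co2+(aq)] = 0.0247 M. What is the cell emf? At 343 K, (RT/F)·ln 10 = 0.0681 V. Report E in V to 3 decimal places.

+0.184 V

Co²⁺/Co is reduced (cathode, E° = −0.281 V) and Fe²⁺/Fe is oxidized (anode).
E°cell = −0.281 − (−0.443) = +0.162 V, with n = 2 electrons transferred.
For the overall reaction Co2+(aq) + Fe(s) → Co(s) + Fe2+(aq), Q = [Fe2+(aq)] / [Co2+(aq)] = 0.222, giving log Q = −0.654.
By the Nernst equation, E = +0.162 − (0.0681/2)·(−0.654) = +0.184 V.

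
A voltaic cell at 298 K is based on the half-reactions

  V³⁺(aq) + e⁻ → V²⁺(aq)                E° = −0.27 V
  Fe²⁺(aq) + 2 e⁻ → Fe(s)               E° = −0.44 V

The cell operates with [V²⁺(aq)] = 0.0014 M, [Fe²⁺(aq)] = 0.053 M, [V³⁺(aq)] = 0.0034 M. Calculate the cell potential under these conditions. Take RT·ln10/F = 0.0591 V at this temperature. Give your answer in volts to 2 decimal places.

V³⁺/V²⁺ is reduced (cathode, E° = −0.27 V) and Fe²⁺/Fe is oxidized (anode).
E°cell = −0.27 − (−0.44) = +0.17 V, with n = 2 electrons transferred.
For the overall reaction 2 V³⁺(aq) + Fe(s) → 2 V²⁺(aq) + Fe²⁺(aq), Q = ([V²⁺(aq)]^2·[Fe²⁺(aq)]) / [V³⁺(aq)]^2 = 0.00899, giving log Q = −2.046.
Applying E = E° − (RT ln10/nF)·log Q gives +0.17 − (0.0591/2)(−2.046) = +0.23 V.

+0.23 V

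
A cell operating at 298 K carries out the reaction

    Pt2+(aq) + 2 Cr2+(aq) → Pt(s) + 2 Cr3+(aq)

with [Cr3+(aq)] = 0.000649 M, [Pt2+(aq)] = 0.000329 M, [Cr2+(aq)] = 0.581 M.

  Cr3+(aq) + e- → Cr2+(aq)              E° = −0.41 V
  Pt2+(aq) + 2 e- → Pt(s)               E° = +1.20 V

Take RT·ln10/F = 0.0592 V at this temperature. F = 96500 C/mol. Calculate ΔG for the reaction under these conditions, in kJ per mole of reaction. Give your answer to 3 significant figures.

The standard cell potential is +1.20 − (−0.41) = +1.61 V, with n = 2 electrons in the balanced equation.
The reaction quotient is [Cr3+(aq)]^2 / ([Pt2+(aq)]·[Cr2+(aq)]^2) = 0.00379; by Nernst, E = +1.61 − (0.0592/2)(−2.421) = +1.6817 V.
Then ΔG = −nFE = −2 × 96500 × +1.6817 J/mol = −325 kJ/mol.

−325 kJ/mol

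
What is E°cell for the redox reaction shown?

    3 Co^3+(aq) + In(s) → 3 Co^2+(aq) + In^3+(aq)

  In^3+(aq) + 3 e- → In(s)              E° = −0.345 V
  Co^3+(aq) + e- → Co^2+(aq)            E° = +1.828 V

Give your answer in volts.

In the reaction as written, Co^3+(aq) is reduced (cathode) and In^3+(aq) is produced by oxidation at the anode.
E°cell = E°(cathode) − E°(anode) = +1.828 − (−0.345) = +2.173 V.

+2.173 V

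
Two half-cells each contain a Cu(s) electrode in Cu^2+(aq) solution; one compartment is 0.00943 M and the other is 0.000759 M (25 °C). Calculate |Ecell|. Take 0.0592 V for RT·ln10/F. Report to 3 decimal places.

0.032 V

For a concentration cell E°cell = 0, since both electrodes use the same couple.
The compartment with the higher Cu^2+(aq) concentration (0.00943 M) acts as the cathode; ions are reduced there and produced at the dilute (0.000759 M) anode.
With n = 2, Ecell = −(0.0592/2)·log([dilute]/[conc]) = −(0.0592/2)·log(0.000759/0.00943) = +0.032 V.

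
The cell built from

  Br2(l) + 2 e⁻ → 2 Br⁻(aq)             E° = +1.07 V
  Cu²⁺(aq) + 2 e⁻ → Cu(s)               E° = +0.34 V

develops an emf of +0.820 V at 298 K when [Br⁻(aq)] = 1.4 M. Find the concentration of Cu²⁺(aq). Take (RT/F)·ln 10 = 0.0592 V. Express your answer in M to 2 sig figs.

With Br₂/Br⁻ at the cathode and Cu²⁺/Cu at the anode, E°cell = +1.07 − (+0.34) = +0.73 V (n = 2).
Since E = E° − (0.0592/n)·log Q, log Q = n(E° − E)/0.0592 = −3.041.
The balanced reaction is Br2(l) + Cu(s) → 2 Br⁻(aq) + Cu²⁺(aq), so Q = [Br⁻(aq)]^2·[Cu²⁺(aq)].
Substituting the known concentrations and solving, log [Cu²⁺(aq)] = −3.333 and [Cu²⁺(aq)] = 0.00046 M.

0.00046 M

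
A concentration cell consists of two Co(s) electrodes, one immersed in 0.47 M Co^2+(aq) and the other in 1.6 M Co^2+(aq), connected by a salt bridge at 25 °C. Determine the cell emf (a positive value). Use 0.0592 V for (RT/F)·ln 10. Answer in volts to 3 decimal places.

For a concentration cell E°cell = 0, since both electrodes use the same couple.
The compartment with the higher Co^2+(aq) concentration (1.6 M) acts as the cathode; ions are reduced there and produced at the dilute (0.47 M) anode.
With n = 2, Ecell = −(0.0592/2)·log([dilute]/[conc]) = −(0.0592/2)·log(0.47/1.6) = +0.016 V.

0.016 V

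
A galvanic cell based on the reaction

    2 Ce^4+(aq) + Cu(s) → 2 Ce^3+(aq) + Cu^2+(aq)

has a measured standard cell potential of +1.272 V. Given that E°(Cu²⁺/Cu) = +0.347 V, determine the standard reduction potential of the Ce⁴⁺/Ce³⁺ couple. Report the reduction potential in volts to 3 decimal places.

+1.619 V

In the reaction as written the Ce⁴⁺/Ce³⁺ couple is reduced (cathode) and Cu²⁺/Cu is oxidized (anode), so E°cell = E°(Ce⁴⁺/Ce³⁺) − E°(Cu²⁺/Cu).
E°(Ce⁴⁺/Ce³⁺) = E°cell + E°(anode) = +1.272 + (+0.347) = +1.619 V.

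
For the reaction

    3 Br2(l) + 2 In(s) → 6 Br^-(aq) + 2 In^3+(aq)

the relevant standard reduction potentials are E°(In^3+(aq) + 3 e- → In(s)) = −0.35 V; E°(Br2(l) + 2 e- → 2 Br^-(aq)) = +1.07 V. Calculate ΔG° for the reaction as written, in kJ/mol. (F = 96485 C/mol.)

In the reaction as written Br2(l) is reduced, so the Br₂/Br⁻ couple is the cathode and In³⁺/In is the anode.
E°cell = +1.07 − (−0.35) = +1.42 V; balancing electrons gives n = 6.
ΔG° = −nFE°cell = −(6)(96485)(+1.42) J/mol = −822 kJ/mol.

−822 kJ/mol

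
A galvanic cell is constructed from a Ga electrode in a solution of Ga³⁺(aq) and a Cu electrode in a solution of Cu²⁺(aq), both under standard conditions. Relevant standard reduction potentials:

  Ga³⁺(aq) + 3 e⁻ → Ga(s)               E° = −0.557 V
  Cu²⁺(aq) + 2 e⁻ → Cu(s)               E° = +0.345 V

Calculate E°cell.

+0.902 V

The Cu²⁺/Cu couple has the higher E°, so Cu ion is reduced (cathode) and Ga is oxidized (anode).
E°cell = E°(cathode) − E°(anode) = +0.345 − (−0.557) = +0.902 V.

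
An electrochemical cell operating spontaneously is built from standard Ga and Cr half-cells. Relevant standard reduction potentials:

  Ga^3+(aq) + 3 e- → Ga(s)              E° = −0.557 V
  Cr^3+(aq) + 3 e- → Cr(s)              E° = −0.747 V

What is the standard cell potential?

+0.190 V

The Ga³⁺/Ga couple has the higher E°, so Ga ion is reduced (cathode) and Cr is oxidized (anode).
E°cell = E°(cathode) − E°(anode) = −0.557 − (−0.747) = +0.190 V.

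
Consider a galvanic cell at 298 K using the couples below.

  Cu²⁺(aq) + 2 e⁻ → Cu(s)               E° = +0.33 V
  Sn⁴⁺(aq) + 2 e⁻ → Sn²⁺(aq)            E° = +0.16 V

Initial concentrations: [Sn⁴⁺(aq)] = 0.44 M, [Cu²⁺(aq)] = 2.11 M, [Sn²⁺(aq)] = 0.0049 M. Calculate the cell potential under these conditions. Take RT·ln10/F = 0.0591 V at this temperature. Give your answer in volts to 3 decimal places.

The Cu²⁺/Cu couple has the more positive E°, so it is the cathode; Sn⁴⁺/Sn²⁺ is the anode.
E°cell = +0.33 − (+0.16) = +0.17 V, with n = 2 electrons transferred.
Balancing gives Cu²⁺(aq) + Sn²⁺(aq) → Cu(s) + Sn⁴⁺(aq); hence Q = [Sn⁴⁺(aq)] / ([Cu²⁺(aq)]·[Sn²⁺(aq)]) = 42.6 (log Q = 1.629).
Applying E = E° − (RT ln10/nF)·log Q gives +0.17 − (0.0591/2)(1.629) = +0.122 V.

+0.122 V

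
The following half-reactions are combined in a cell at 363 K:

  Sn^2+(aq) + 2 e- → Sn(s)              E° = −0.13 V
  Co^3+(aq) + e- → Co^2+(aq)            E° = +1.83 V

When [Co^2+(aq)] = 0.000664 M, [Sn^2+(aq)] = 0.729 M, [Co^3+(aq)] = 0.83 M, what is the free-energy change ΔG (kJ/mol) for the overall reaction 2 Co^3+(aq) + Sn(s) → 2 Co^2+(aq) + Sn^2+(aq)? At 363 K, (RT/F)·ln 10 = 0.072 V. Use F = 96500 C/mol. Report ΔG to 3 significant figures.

With Co³⁺/Co²⁺ reduced at the cathode, E°cell = +1.83 − (−0.13) = +1.96 V and n = 2.
The reaction quotient is ([Co^2+(aq)]^2·[Sn^2+(aq)]) / [Co^3+(aq)]^2 = 4.67×10^−7; by Nernst, E = +1.96 − (0.072/2)(−6.331) = +2.1879 V.
ΔG = −nFE = −(2)(96500)(+2.1879) J/mol = −422 kJ/mol.

−422 kJ/mol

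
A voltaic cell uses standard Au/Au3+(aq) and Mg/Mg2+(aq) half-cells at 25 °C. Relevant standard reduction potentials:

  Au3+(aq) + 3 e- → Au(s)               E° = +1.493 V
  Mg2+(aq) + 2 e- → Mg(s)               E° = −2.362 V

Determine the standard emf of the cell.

Of the two couples in this cell, the one with the more positive reduction potential is reduced at the cathode: here that is Au³⁺/Au (+1.493 V); Mg²⁺/Mg (−2.362 V) is the anode.
E°cell = E°(cathode) − E°(anode) = +1.493 − (−2.362) = +3.855 V.

+3.855 V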